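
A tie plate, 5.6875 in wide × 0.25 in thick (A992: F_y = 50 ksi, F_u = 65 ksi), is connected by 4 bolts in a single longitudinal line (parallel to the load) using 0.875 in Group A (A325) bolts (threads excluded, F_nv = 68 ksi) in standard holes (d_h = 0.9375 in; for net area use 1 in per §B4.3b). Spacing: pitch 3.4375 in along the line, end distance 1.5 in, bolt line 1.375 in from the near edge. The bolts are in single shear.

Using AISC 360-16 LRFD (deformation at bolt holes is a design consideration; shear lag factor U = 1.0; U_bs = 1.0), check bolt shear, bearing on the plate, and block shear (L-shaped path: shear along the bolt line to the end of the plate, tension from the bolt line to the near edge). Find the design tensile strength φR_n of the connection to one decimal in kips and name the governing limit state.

Bolt shear: A_b = π(0.875)²/4 = 0.60132 in². φR_n = 0.75 × 68 × 0.60132 × 4 × 1 = 122.7 kips.
Bearing (0.25 in plate, F_u = 65 ksi): end bolts L_c = 1.5 − 0.9375/2 = 1.03125, R_n = min(1.2×1.03125×0.25×65, 2.4×0.875×0.25×65) = 20.109 kips/bolt; interior L_c = 3.4375 − 0.9375 = 2.5, R_n = 34.125 kips/bolt. φR_n = 0.75 × (1×20.109 + 3×34.125) = 91.9 kips.
Block shear: shear path 1×[1.5+3×3.4375] = 1×11.8125 in, A_gv = 2.9531, A_nv = 1×(11.8125 − 3.5×1)×0.25 = 2.0781 in²; tension to near edge: (1.375 − 0.5×1)×0.25 = 0.21875 in². R_n = min(0.6×65×2.0781, 0.6×50×2.9531) + 1.0×65×0.21875 = min(81.046, 88.593) + 14.219 = 95.265 kips. φR_n = 0.75 × 95.265 = 71.4 kips.
Governing: min(122.7, 91.9, 71.4) = 71.4 kips → block shear.

71.4 kips (block shear governs)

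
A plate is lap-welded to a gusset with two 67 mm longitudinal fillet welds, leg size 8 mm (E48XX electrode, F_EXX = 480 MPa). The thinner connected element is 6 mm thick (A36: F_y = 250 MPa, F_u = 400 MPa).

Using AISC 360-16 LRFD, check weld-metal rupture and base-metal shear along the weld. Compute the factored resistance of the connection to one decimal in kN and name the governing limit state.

120.6 kN (base-metal shear governs)

Weld metal: throat = 0.707×8 = 5.656 mm, L = 2×67 = 134 mm. φR_n = 0.75 × 0.6 × 480 × 5.656 × 134 = 163.7 kN.
Base metal shear (6 mm plate): yield φR_n = 1.0×0.6×250×6×134 = 120.6 kN; rupture φR_n = 0.75×0.6×400×6×134 = 144.7 kN; take 120.6 kN (yield).
Governing: min(163.7, 120.6) = 120.6 kN → base-metal shear.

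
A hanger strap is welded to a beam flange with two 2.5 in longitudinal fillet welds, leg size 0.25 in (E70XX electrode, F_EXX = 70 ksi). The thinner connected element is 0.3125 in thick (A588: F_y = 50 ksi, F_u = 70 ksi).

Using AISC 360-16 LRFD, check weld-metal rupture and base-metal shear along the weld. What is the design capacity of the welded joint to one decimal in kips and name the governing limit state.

Weld metal: throat = 0.707×0.25 = 0.17675 in, L = 2×2.5 = 5 in. φR_n = 0.75 × 0.6 × 70 × 0.17675 × 5 = 27.8 kips.
Base metal shear (0.3125 in plate): yield φR_n = 1.0×0.6×50×0.3125×5 = 46.9 kips; rupture φR_n = 0.75×0.6×70×0.3125×5 = 49.2 kips; take 46.9 kips (yield).
Governing: min(27.8, 46.9) = 27.8 kips → weld metal.

27.8 kips (weld metal governs)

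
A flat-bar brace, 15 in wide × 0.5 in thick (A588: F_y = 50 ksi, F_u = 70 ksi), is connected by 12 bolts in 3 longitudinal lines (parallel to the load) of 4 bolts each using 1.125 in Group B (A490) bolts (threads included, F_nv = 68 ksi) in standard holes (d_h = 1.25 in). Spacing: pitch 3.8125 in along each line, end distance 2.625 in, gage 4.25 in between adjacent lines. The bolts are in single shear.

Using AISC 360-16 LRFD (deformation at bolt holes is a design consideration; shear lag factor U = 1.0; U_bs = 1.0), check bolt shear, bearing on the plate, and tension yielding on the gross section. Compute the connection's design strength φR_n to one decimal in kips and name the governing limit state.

337.5 kips (gross-section yield governs)

Bolt shear: A_b = π(1.125)²/4 = 0.99402 in². φR_n = 0.75 × 68 × 0.99402 × 12 × 1 = 608.3 kips.
Bearing (0.5 in plate, F_u = 70 ksi): end bolts L_c = 2.625 − 1.25/2 = 2, R_n = min(1.2×2×0.5×70, 2.4×1.125×0.5×70) = 84 kips/bolt; interior L_c = 3.8125 − 1.25 = 2.5625, R_n = 94.5 kips/bolt. φR_n = 0.75 × (3×84 + 9×94.5) = 826.9 kips.
Tension yield (gross): A_g = 15×0.5 = 7.5 in². φR_n = 0.90 × 50 × 7.5 = 337.5 kips.
Governing: min(608.3, 826.9, 337.5) = 337.5 kips → gross-section yield.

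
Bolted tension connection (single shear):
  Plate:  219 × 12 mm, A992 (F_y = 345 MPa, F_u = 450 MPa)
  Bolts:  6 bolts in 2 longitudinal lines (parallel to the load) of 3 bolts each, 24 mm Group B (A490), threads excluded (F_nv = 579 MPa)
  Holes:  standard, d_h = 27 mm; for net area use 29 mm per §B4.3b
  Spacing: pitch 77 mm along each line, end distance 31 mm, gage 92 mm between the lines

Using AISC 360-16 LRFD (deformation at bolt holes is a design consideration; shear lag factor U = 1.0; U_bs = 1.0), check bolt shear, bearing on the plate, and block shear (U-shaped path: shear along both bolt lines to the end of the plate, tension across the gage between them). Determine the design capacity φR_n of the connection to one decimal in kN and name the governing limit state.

801.9 kN (block shear governs)

Bolt shear: A_b = π(24)²/4 = 452.39 mm². φR_n = 0.75 × 579 × 452.39 × 6 × 1 = 1178.7 kN.
Bearing (12 mm plate, F_u = 450 MPa): end bolts L_c = 31 − 27/2 = 17.5, R_n = min(1.2×17.5×12×450, 2.4×24×12×450) = 113.4 kN/bolt; interior L_c = 77 − 27 = 50, R_n = 311.04 kN/bolt. φR_n = 0.75 × (2×113.4 + 4×311.04) = 1103.2 kN.
Block shear: shear path 2×[31+2×77] = 2×185 mm, A_gv = 4440, A_nv = 2×(185 − 2.5×29)×12 = 2700 mm²; tension across gage: (92 − 1×29)×12 = 756 mm². R_n = min(0.6×450×2700, 0.6×345×4440) + 1.0×450×756 = min(729, 919.08) + 340.2 = 1069.2 kN. φR_n = 0.75 × 1069.2 = 801.9 kN.
Governing: min(1178.7, 1103.2, 801.9) = 801.9 kN → block shear.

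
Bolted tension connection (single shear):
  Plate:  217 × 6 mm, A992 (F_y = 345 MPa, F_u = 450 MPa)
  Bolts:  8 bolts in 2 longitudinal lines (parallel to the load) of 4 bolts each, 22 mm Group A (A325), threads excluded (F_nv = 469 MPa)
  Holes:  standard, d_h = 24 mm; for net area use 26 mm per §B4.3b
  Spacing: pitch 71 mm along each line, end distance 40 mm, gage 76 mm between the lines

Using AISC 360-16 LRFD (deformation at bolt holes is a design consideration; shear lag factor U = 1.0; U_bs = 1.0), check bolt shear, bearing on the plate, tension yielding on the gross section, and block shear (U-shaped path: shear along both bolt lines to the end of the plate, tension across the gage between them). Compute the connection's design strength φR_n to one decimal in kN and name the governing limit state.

404.3 kN (gross-section yield governs)

Bolt shear: A_b = π(22)²/4 = 380.13 mm². φR_n = 0.75 × 469 × 380.13 × 8 × 1 = 1069.7 kN.
Bearing (6 mm plate, F_u = 450 MPa): end bolts L_c = 40 − 24/2 = 28, R_n = min(1.2×28×6×450, 2.4×22×6×450) = 90.72 kN/bolt; interior L_c = 71 − 24 = 47, R_n = 142.56 kN/bolt. φR_n = 0.75 × (2×90.72 + 6×142.56) = 777.6 kN.
Tension yield (gross): A_g = 217×6 = 1302 mm². φR_n = 0.90 × 345 × 1302 = 404.3 kN.
Block shear: shear path 2×[40+3×71] = 2×253 mm, A_gv = 3036, A_nv = 2×(253 − 3.5×26)×6 = 1944 mm²; tension across gage: (76 − 1×26)×6 = 300 mm². R_n = min(0.6×450×1944, 0.6×345×3036) + 1.0×450×300 = min(524.88, 628.45) + 135 = 659.88 kN. φR_n = 0.75 × 659.88 = 494.9 kN.
Governing: min(1069.7, 777.6, 404.3, 494.9) = 404.3 kN → gross-section yield.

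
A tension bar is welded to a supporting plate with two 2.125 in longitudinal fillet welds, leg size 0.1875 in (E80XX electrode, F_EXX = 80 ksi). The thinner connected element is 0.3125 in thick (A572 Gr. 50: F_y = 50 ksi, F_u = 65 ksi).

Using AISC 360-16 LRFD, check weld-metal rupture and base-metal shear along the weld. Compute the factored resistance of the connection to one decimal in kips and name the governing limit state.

20.3 kips (weld metal governs)

Weld metal: throat = 0.707×0.1875 = 0.13256 in, L = 2×2.125 = 4.25 in. φR_n = 0.75 × 0.6 × 80 × 0.13256 × 4.25 = 20.3 kips.
Base metal shear (0.3125 in plate): yield φR_n = 1.0×0.6×50×0.3125×4.25 = 39.8 kips; rupture φR_n = 0.75×0.6×65×0.3125×4.25 = 38.8 kips; take 38.8 kips (rupture).
Governing: min(20.3, 38.8) = 20.3 kips → weld metal.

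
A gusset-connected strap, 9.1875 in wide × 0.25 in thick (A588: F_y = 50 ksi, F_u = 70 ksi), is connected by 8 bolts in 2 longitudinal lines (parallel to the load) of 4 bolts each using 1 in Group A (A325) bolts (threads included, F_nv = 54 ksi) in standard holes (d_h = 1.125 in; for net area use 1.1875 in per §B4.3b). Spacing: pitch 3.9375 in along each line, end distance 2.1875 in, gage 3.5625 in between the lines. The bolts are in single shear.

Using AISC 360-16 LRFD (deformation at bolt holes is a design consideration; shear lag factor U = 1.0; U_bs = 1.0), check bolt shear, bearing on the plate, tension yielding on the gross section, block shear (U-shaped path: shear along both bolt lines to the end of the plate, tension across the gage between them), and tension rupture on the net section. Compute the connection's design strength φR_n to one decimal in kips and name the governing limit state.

89.4 kips (net-section rupture governs)

Bolt shear: A_b = π(1)²/4 = 0.7854 in². φR_n = 0.75 × 54 × 0.7854 × 8 × 1 = 254.5 kips.
Bearing (0.25 in plate, F_u = 70 ksi): end bolts L_c = 2.1875 − 1.125/2 = 1.625, R_n = min(1.2×1.625×0.25×70, 2.4×1×0.25×70) = 34.125 kips/bolt; interior L_c = 3.9375 − 1.125 = 2.8125, R_n = 42 kips/bolt. φR_n = 0.75 × (2×34.125 + 6×42) = 240.2 kips.
Tension yield (gross): A_g = 9.1875×0.25 = 2.2969 in². φR_n = 0.90 × 50 × 2.2969 = 103.4 kips.
Block shear: shear path 2×[2.1875+3×3.9375] = 2×14 in, A_gv = 7, A_nv = 2×(14 − 3.5×1.1875)×0.25 = 4.9219 in²; tension across gage: (3.5625 − 1×1.1875)×0.25 = 0.59375 in². R_n = min(0.6×70×4.9219, 0.6×50×7) + 1.0×70×0.59375 = min(206.72, 210) + 41.563 = 248.28 kips. φR_n = 0.75 × 248.28 = 186.2 kips.
Tension rupture (net): A_n = (9.1875 − 2×1.1875)×0.25 = 1.7031 in² (U = 1.0, A_e = A_n). φR_n = 0.75 × 70 × 1.7031 = 89.4 kips.
Governing: min(254.5, 240.2, 103.4, 186.2, 89.4) = 89.4 kips → net-section rupture.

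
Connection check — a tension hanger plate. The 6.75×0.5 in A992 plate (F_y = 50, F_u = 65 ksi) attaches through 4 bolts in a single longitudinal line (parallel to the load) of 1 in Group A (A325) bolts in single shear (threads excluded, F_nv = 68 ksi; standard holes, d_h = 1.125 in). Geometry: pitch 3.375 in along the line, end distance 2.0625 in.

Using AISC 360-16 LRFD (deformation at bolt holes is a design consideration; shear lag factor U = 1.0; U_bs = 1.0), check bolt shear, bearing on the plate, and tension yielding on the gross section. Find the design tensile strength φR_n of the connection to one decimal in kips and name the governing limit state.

151.9 kips (gross-section yield governs)

Bolt shear: A_b = π(1)²/4 = 0.7854 in². φR_n = 0.75 × 68 × 0.7854 × 4 × 1 = 160.2 kips.
Bearing (0.5 in plate, F_u = 65 ksi): end bolts L_c = 2.0625 − 1.125/2 = 1.5, R_n = min(1.2×1.5×0.5×65, 2.4×1×0.5×65) = 58.5 kips/bolt; interior L_c = 3.375 − 1.125 = 2.25, R_n = 78 kips/bolt. φR_n = 0.75 × (1×58.5 + 3×78) = 219.4 kips.
Tension yield (gross): A_g = 6.75×0.5 = 3.375 in². φR_n = 0.90 × 50 × 3.375 = 151.9 kips.
Governing: min(160.2, 219.4, 151.9) = 151.9 kips → gross-section yield.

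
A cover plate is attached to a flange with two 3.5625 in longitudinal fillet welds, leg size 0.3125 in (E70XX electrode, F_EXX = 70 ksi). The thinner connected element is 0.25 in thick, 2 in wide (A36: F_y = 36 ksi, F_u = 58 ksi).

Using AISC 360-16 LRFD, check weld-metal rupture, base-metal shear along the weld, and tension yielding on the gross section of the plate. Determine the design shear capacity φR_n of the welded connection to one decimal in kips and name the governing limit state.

Weld metal: throat = 0.707×0.3125 = 0.22094 in, L = 2×3.5625 = 7.125 in. φR_n = 0.75 × 0.6 × 70 × 0.22094 × 7.125 = 49.6 kips.
Base metal shear (0.25 in plate): yield φR_n = 1.0×0.6×36×0.25×7.125 = 38.5 kips; rupture φR_n = 0.75×0.6×58×0.25×7.125 = 46.5 kips; take 38.5 kips (yield).
Tension yield (gross): A_g = 2×0.25 = 0.5 in². φR_n = 0.90 × 36 × 0.5 = 16.2 kips.
Governing: min(49.6, 38.5, 16.2) = 16.2 kips → gross-section yield.

16.2 kips (gross-section yield governs)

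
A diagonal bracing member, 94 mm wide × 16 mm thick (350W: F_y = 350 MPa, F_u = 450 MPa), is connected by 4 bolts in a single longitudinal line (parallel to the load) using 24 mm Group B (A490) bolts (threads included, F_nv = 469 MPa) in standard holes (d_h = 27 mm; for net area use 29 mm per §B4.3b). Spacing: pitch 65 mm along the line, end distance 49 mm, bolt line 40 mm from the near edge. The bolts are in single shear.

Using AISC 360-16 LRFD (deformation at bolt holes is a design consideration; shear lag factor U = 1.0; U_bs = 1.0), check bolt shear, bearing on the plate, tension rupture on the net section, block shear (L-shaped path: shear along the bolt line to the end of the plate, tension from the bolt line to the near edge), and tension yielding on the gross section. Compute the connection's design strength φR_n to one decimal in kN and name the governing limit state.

Bolt shear: A_b = π(24)²/4 = 452.39 mm². φR_n = 0.75 × 469 × 452.39 × 4 × 1 = 636.5 kN.
Bearing (16 mm plate, F_u = 450 MPa): end bolts L_c = 49 − 27/2 = 35.5, R_n = min(1.2×35.5×16×450, 2.4×24×16×450) = 306.72 kN/bolt; interior L_c = 65 − 27 = 38, R_n = 328.32 kN/bolt. φR_n = 0.75 × (1×306.72 + 3×328.32) = 968.8 kN.
Tension rupture (net): A_n = (94 − 1×29)×16 = 1040 mm² (U = 1.0, A_e = A_n). φR_n = 0.75 × 450 × 1040 = 351.0 kN.
Block shear: shear path 1×[49+3×65] = 1×244 mm, A_gv = 3904, A_nv = 1×(244 − 3.5×29)×16 = 2280 mm²; tension to near edge: (40 − 0.5×29)×16 = 408 mm². R_n = min(0.6×450×2280, 0.6×350×3904) + 1.0×450×408 = min(615.6, 819.84) + 183.6 = 799.2 kN. φR_n = 0.75 × 799.2 = 599.4 kN.
Tension yield (gross): A_g = 94×16 = 1504 mm². φR_n = 0.90 × 350 × 1504 = 473.8 kN.
Governing: min(636.5, 968.8, 351.0, 599.4, 473.8) = 351.0 kN → net-section rupture.

351.0 kN (net-section rupture governs)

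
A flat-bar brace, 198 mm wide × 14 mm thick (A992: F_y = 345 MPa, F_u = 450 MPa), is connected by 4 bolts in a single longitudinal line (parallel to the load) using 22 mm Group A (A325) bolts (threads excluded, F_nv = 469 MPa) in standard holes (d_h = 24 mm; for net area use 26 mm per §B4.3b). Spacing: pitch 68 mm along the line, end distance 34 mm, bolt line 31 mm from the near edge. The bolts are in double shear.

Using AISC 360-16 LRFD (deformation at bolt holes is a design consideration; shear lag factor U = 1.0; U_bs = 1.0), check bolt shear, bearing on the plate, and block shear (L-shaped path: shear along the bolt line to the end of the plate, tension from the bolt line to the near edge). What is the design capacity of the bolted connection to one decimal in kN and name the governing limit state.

501.8 kN (block shear governs)

Bolt shear: A_b = π(22)²/4 = 380.13 mm². φR_n = 0.75 × 469 × 380.13 × 4 × 2 = 1069.7 kN.
Bearing (14 mm plate, F_u = 450 MPa): end bolts L_c = 34 − 24/2 = 22, R_n = min(1.2×22×14×450, 2.4×22×14×450) = 166.32 kN/bolt; interior L_c = 68 − 24 = 44, R_n = 332.64 kN/bolt. φR_n = 0.75 × (1×166.32 + 3×332.64) = 873.2 kN.
Block shear: shear path 1×[34+3×68] = 1×238 mm, A_gv = 3332, A_nv = 1×(238 − 3.5×26)×14 = 2058 mm²; tension to near edge: (31 − 0.5×26)×14 = 252 mm². R_n = min(0.6×450×2058, 0.6×345×3332) + 1.0×450×252 = min(555.66, 689.72) + 113.4 = 669.06 kN. φR_n = 0.75 × 669.06 = 501.8 kN.
Governing: min(1069.7, 873.2, 501.8) = 501.8 kN → block shear.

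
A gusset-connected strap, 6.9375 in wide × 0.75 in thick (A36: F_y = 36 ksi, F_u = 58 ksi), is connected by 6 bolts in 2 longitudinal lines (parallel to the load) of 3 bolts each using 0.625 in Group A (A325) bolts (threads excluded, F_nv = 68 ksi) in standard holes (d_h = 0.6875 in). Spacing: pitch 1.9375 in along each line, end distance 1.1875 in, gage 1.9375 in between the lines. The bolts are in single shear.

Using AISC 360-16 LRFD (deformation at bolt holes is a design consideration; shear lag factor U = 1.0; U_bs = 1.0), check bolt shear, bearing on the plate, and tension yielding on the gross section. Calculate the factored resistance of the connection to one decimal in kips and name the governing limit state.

Bolt shear: A_b = π(0.625)²/4 = 0.3068 in². φR_n = 0.75 × 68 × 0.3068 × 6 × 1 = 93.9 kips.
Bearing (0.75 in plate, F_u = 58 ksi): end bolts L_c = 1.1875 − 0.6875/2 = 0.84375, R_n = min(1.2×0.84375×0.75×58, 2.4×0.625×0.75×58) = 44.044 kips/bolt; interior L_c = 1.9375 − 0.6875 = 1.25, R_n = 65.25 kips/bolt. φR_n = 0.75 × (2×44.044 + 4×65.25) = 261.8 kips.
Tension yield (gross): A_g = 6.9375×0.75 = 5.2031 in². φR_n = 0.90 × 36 × 5.2031 = 168.6 kips.
Governing: min(93.9, 261.8, 168.6) = 93.9 kips → bolt shear.

93.9 kips (bolt shear governs)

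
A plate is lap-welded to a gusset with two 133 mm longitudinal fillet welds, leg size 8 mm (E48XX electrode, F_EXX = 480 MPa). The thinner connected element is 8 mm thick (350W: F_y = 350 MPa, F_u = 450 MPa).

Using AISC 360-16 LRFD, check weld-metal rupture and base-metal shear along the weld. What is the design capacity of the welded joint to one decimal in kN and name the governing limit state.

325.0 kN (weld metal governs)

Weld metal: throat = 0.707×8 = 5.656 mm, L = 2×133 = 266 mm. φR_n = 0.75 × 0.6 × 480 × 5.656 × 266 = 325.0 kN.
Base metal shear (8 mm plate): yield φR_n = 1.0×0.6×350×8×266 = 446.9 kN; rupture φR_n = 0.75×0.6×450×8×266 = 430.9 kN; take 430.9 kN (rupture).
Governing: min(325.0, 430.9) = 325.0 kN → weld metal.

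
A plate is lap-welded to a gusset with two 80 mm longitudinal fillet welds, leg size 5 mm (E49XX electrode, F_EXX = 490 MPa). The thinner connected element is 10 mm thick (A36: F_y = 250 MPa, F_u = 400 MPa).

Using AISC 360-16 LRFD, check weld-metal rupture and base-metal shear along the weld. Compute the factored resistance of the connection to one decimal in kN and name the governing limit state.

124.7 kN (weld metal governs)

Weld metal: throat = 0.707×5 = 3.535 mm, L = 2×80 = 160 mm. φR_n = 0.75 × 0.6 × 490 × 3.535 × 160 = 124.7 kN.
Base metal shear (10 mm plate): yield φR_n = 1.0×0.6×250×10×160 = 240.0 kN; rupture φR_n = 0.75×0.6×400×10×160 = 288.0 kN; take 240.0 kN (yield).
Governing: min(124.7, 240.0) = 124.7 kN → weld metal.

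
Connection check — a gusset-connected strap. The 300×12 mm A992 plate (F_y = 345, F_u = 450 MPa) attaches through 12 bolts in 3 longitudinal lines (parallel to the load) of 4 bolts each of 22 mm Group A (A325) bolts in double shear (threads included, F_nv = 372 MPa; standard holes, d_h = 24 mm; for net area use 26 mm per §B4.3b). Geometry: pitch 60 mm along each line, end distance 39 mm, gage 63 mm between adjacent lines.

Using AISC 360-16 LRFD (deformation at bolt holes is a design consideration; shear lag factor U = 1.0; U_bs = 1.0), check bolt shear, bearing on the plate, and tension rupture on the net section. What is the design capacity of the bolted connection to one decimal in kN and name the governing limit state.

899.1 kN (net-section rupture governs)

Bolt shear: A_b = π(22)²/4 = 380.13 mm². φR_n = 0.75 × 372 × 380.13 × 12 × 2 = 2545.4 kN.
Bearing (12 mm plate, F_u = 450 MPa): end bolts L_c = 39 − 24/2 = 27, R_n = min(1.2×27×12×450, 2.4×22×12×450) = 174.96 kN/bolt; interior L_c = 60 − 24 = 36, R_n = 233.28 kN/bolt. φR_n = 0.75 × (3×174.96 + 9×233.28) = 1968.3 kN.
Tension rupture (net): A_n = (300 − 3×26)×12 = 2664 mm² (U = 1.0, A_e = A_n). φR_n = 0.75 × 450 × 2664 = 899.1 kN.
Governing: min(2545.4, 1968.3, 899.1) = 899.1 kN → net-section rupture.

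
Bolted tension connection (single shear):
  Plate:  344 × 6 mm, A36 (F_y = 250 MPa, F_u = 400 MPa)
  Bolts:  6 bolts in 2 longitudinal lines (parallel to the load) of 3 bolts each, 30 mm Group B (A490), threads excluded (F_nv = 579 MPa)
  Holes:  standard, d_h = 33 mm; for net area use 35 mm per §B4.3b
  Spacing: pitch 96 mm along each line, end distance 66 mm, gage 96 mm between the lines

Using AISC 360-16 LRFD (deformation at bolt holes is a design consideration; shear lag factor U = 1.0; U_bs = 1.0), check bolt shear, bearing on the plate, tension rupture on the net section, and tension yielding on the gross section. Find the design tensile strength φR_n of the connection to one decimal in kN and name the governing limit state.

464.4 kN (gross-section yield governs)

Bolt shear: A_b = π(30)²/4 = 706.86 mm². φR_n = 0.75 × 579 × 706.86 × 6 × 1 = 1841.7 kN.
Bearing (6 mm plate, F_u = 400 MPa): end bolts L_c = 66 − 33/2 = 49.5, R_n = min(1.2×49.5×6×400, 2.4×30×6×400) = 142.56 kN/bolt; interior L_c = 96 − 33 = 63, R_n = 172.8 kN/bolt. φR_n = 0.75 × (2×142.56 + 4×172.8) = 732.2 kN.
Tension rupture (net): A_n = (344 − 2×35)×6 = 1644 mm² (U = 1.0, A_e = A_n). φR_n = 0.75 × 400 × 1644 = 493.2 kN.
Tension yield (gross): A_g = 344×6 = 2064 mm². φR_n = 0.90 × 250 × 2064 = 464.4 kN.
Governing: min(1841.7, 732.2, 493.2, 464.4) = 464.4 kN → gross-section yield.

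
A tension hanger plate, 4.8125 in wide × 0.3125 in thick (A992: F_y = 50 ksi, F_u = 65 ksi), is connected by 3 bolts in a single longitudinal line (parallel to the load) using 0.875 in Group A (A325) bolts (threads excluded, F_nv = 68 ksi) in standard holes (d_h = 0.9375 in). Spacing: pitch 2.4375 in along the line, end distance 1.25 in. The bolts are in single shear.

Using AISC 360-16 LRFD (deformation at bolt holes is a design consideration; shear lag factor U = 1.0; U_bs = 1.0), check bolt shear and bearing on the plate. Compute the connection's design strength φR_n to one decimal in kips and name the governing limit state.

69.1 kips (bearing governs)

Bolt shear: A_b = π(0.875)²/4 = 0.60132 in². φR_n = 0.75 × 68 × 0.60132 × 3 × 1 = 92.0 kips.
Bearing (0.3125 in plate, F_u = 65 ksi): end bolts L_c = 1.25 − 0.9375/2 = 0.78125, R_n = min(1.2×0.78125×0.3125×65, 2.4×0.875×0.3125×65) = 19.043 kips/bolt; interior L_c = 2.4375 − 0.9375 = 1.5, R_n = 36.563 kips/bolt. φR_n = 0.75 × (1×19.043 + 2×36.563) = 69.1 kips.
Governing: min(92.0, 69.1) = 69.1 kips → bearing.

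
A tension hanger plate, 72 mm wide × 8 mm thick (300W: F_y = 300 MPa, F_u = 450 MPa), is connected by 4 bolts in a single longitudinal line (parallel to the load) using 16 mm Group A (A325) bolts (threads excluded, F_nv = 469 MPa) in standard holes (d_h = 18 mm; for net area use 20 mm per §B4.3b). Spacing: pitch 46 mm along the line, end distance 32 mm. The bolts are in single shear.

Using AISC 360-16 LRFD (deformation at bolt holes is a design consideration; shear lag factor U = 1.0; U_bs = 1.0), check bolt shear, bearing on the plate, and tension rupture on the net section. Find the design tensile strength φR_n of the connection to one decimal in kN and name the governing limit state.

140.4 kN (net-section rupture governs)

Bolt shear: A_b = π(16)²/4 = 201.06 mm². φR_n = 0.75 × 469 × 201.06 × 4 × 1 = 282.9 kN.
Bearing (8 mm plate, F_u = 450 MPa): end bolts L_c = 32 − 18/2 = 23, R_n = min(1.2×23×8×450, 2.4×16×8×450) = 99.36 kN/bolt; interior L_c = 46 − 18 = 28, R_n = 120.96 kN/bolt. φR_n = 0.75 × (1×99.36 + 3×120.96) = 346.7 kN.
Tension rupture (net): A_n = (72 − 1×20)×8 = 416 mm² (U = 1.0, A_e = A_n). φR_n = 0.75 × 450 × 416 = 140.4 kN.
Governing: min(282.9, 346.7, 140.4) = 140.4 kN → net-section rupture.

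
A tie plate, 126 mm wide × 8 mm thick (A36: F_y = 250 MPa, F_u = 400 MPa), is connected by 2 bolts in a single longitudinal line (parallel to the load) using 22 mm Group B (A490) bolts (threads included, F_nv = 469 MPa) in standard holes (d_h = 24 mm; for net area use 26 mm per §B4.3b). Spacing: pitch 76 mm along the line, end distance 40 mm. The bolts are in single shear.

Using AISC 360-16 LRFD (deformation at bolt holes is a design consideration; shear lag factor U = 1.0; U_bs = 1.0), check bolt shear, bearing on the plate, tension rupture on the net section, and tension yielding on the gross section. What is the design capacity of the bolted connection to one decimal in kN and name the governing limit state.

Bolt shear: A_b = π(22)²/4 = 380.13 mm². φR_n = 0.75 × 469 × 380.13 × 2 × 1 = 267.4 kN.
Bearing (8 mm plate, F_u = 400 MPa): end bolts L_c = 40 − 24/2 = 28, R_n = min(1.2×28×8×400, 2.4×22×8×400) = 107.52 kN/bolt; interior L_c = 76 − 24 = 52, R_n = 168.96 kN/bolt. φR_n = 0.75 × (1×107.52 + 1×168.96) = 207.4 kN.
Tension rupture (net): A_n = (126 − 1×26)×8 = 800 mm² (U = 1.0, A_e = A_n). φR_n = 0.75 × 400 × 800 = 240.0 kN.
Tension yield (gross): A_g = 126×8 = 1008 mm². φR_n = 0.90 × 250 × 1008 = 226.8 kN.
Governing: min(267.4, 207.4, 240.0, 226.8) = 207.4 kN → bearing.

207.4 kN (bearing governs)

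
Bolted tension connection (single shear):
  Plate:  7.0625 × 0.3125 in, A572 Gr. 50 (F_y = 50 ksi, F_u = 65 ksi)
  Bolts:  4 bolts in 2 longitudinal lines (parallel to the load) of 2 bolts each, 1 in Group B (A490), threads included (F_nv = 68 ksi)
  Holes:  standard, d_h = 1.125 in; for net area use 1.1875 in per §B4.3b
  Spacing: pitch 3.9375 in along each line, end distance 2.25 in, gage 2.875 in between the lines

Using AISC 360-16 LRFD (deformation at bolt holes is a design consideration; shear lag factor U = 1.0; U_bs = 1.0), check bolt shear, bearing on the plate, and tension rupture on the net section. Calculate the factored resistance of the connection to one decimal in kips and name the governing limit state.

Bolt shear: A_b = π(1)²/4 = 0.7854 in². φR_n = 0.75 × 68 × 0.7854 × 4 × 1 = 160.2 kips.
Bearing (0.3125 in plate, F_u = 65 ksi): end bolts L_c = 2.25 − 1.125/2 = 1.6875, R_n = min(1.2×1.6875×0.3125×65, 2.4×1×0.3125×65) = 41.133 kips/bolt; interior L_c = 3.9375 − 1.125 = 2.8125, R_n = 48.75 kips/bolt. φR_n = 0.75 × (2×41.133 + 2×48.75) = 134.8 kips.
Tension rupture (net): A_n = (7.0625 − 2×1.1875)×0.3125 = 1.4648 in² (U = 1.0, A_e = A_n). φR_n = 0.75 × 65 × 1.4648 = 71.4 kips.
Governing: min(160.2, 134.8, 71.4) = 71.4 kips → net-section rupture.

71.4 kips (net-section rupture governs)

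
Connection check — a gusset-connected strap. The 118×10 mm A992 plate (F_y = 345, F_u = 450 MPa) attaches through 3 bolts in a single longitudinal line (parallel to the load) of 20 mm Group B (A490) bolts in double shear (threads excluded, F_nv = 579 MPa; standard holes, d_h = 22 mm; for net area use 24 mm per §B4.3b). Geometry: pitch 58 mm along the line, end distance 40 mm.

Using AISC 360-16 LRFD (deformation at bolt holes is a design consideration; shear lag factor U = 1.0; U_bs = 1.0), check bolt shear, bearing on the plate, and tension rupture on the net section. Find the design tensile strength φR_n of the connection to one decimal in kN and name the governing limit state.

Bolt shear: A_b = π(20)²/4 = 314.16 mm². φR_n = 0.75 × 579 × 314.16 × 3 × 2 = 818.5 kN.
Bearing (10 mm plate, F_u = 450 MPa): end bolts L_c = 40 − 22/2 = 29, R_n = min(1.2×29×10×450, 2.4×20×10×450) = 156.6 kN/bolt; interior L_c = 58 − 22 = 36, R_n = 194.4 kN/bolt. φR_n = 0.75 × (1×156.6 + 2×194.4) = 409.1 kN.
Tension rupture (net): A_n = (118 − 1×24)×10 = 940 mm² (U = 1.0, A_e = A_n). φR_n = 0.75 × 450 × 940 = 317.3 kN.
Governing: min(818.5, 409.1, 317.3) = 317.3 kN → net-section rupture.

317.3 kN (net-section rupture governs)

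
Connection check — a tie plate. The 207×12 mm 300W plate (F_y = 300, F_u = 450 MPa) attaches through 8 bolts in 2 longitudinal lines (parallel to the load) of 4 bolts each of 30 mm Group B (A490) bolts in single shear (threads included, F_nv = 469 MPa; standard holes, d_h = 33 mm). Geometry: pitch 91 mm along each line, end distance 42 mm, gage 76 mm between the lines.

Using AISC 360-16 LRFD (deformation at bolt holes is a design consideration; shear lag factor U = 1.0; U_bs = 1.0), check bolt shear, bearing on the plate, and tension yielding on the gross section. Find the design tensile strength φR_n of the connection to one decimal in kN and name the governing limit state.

Bolt shear: A_b = π(30)²/4 = 706.86 mm². φR_n = 0.75 × 469 × 706.86 × 8 × 1 = 1989.1 kN.
Bearing (12 mm plate, F_u = 450 MPa): end bolts L_c = 42 − 33/2 = 25.5, R_n = min(1.2×25.5×12×450, 2.4×30×12×450) = 165.24 kN/bolt; interior L_c = 91 − 33 = 58, R_n = 375.84 kN/bolt. φR_n = 0.75 × (2×165.24 + 6×375.84) = 1939.1 kN.
Tension yield (gross): A_g = 207×12 = 2484 mm². φR_n = 0.90 × 300 × 2484 = 670.7 kN.
Governing: min(1989.1, 1939.1, 670.7) = 670.7 kN → gross-section yield.

670.7 kN (gross-section yield governs)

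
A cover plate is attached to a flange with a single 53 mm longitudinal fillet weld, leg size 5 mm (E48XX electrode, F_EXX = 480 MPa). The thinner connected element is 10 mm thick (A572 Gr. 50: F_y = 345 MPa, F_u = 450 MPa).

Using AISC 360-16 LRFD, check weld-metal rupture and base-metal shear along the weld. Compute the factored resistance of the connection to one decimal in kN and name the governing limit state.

40.5 kN (weld metal governs)

Weld metal: throat = 0.707×5 = 3.535 mm, L = 53 mm. φR_n = 0.75 × 0.6 × 480 × 3.535 × 53 = 40.5 kN.
Base metal shear (10 mm plate): yield φR_n = 1.0×0.6×345×10×53 = 109.7 kN; rupture φR_n = 0.75×0.6×450×10×53 = 107.3 kN; take 107.3 kN (rupture).
Governing: min(40.5, 107.3) = 40.5 kN → weld metal.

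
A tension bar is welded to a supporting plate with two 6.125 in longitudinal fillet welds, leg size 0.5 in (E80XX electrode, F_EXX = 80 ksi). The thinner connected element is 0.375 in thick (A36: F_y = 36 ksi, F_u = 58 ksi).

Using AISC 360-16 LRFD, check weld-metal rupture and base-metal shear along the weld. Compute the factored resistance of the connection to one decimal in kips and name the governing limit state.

Weld metal: throat = 0.707×0.5 = 0.3535 in, L = 2×6.125 = 12.25 in. φR_n = 0.75 × 0.6 × 80 × 0.3535 × 12.25 = 155.9 kips.
Base metal shear (0.375 in plate): yield φR_n = 1.0×0.6×36×0.375×12.25 = 99.2 kips; rupture φR_n = 0.75×0.6×58×0.375×12.25 = 119.9 kips; take 99.2 kips (yield).
Governing: min(155.9, 99.2) = 99.2 kips → base-metal shear.

99.2 kips (base-metal shear governs)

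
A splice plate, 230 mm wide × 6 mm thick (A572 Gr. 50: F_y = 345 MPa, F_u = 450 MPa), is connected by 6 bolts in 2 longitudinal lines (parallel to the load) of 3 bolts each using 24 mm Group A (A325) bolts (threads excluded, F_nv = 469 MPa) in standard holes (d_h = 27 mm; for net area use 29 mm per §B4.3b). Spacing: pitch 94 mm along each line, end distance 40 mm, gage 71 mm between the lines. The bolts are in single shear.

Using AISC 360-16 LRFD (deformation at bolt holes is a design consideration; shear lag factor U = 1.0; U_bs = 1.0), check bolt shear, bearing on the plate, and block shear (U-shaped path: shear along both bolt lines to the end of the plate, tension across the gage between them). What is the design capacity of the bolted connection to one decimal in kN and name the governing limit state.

Bolt shear: A_b = π(24)²/4 = 452.39 mm². φR_n = 0.75 × 469 × 452.39 × 6 × 1 = 954.8 kN.
Bearing (6 mm plate, F_u = 450 MPa): end bolts L_c = 40 − 27/2 = 26.5, R_n = min(1.2×26.5×6×450, 2.4×24×6×450) = 85.86 kN/bolt; interior L_c = 94 − 27 = 67, R_n = 155.52 kN/bolt. φR_n = 0.75 × (2×85.86 + 4×155.52) = 595.4 kN.
Block shear: shear path 2×[40+2×94] = 2×228 mm, A_gv = 2736, A_nv = 2×(228 − 2.5×29)×6 = 1866 mm²; tension across gage: (71 − 1×29)×6 = 252 mm². R_n = min(0.6×450×1866, 0.6×345×2736) + 1.0×450×252 = min(503.82, 566.35) + 113.4 = 617.22 kN. φR_n = 0.75 × 617.22 = 462.9 kN.
Governing: min(954.8, 595.4, 462.9) = 462.9 kN → block shear.

462.9 kN (block shear governs)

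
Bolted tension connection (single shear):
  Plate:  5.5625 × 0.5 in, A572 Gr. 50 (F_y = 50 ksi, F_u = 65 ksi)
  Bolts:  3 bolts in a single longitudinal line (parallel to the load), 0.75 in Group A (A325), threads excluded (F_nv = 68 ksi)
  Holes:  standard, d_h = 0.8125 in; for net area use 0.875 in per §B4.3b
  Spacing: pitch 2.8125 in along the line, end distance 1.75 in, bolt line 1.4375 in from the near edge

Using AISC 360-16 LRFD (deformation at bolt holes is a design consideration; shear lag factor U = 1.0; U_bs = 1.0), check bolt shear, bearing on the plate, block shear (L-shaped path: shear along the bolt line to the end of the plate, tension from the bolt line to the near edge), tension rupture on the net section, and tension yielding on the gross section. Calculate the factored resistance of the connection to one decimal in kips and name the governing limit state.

Bolt shear: A_b = π(0.75)²/4 = 0.44179 in². φR_n = 0.75 × 68 × 0.44179 × 3 × 1 = 67.6 kips.
Bearing (0.5 in plate, F_u = 65 ksi): end bolts L_c = 1.75 − 0.8125/2 = 1.34375, R_n = min(1.2×1.34375×0.5×65, 2.4×0.75×0.5×65) = 52.406 kips/bolt; interior L_c = 2.8125 − 0.8125 = 2, R_n = 58.5 kips/bolt. φR_n = 0.75 × (1×52.406 + 2×58.5) = 127.1 kips.
Block shear: shear path 1×[1.75+2×2.8125] = 1×7.375 in, A_gv = 3.6875, A_nv = 1×(7.375 − 2.5×0.875)×0.5 = 2.5938 in²; tension to near edge: (1.4375 − 0.5×0.875)×0.5 = 0.5 in². R_n = min(0.6×65×2.5938, 0.6×50×3.6875) + 1.0×65×0.5 = min(101.16, 110.63) + 32.5 = 133.66 kips. φR_n = 0.75 × 133.66 = 100.2 kips.
Tension rupture (net): A_n = (5.5625 − 1×0.875)×0.5 = 2.3438 in² (U = 1.0, A_e = A_n). φR_n = 0.75 × 65 × 2.3438 = 114.3 kips.
Tension yield (gross): A_g = 5.5625×0.5 = 2.7813 in². φR_n = 0.90 × 50 × 2.7813 = 125.2 kips.
Governing: min(67.6, 127.1, 100.2, 114.3, 125.2) = 67.6 kips → bolt shear.

67.6 kips (bolt shear governs)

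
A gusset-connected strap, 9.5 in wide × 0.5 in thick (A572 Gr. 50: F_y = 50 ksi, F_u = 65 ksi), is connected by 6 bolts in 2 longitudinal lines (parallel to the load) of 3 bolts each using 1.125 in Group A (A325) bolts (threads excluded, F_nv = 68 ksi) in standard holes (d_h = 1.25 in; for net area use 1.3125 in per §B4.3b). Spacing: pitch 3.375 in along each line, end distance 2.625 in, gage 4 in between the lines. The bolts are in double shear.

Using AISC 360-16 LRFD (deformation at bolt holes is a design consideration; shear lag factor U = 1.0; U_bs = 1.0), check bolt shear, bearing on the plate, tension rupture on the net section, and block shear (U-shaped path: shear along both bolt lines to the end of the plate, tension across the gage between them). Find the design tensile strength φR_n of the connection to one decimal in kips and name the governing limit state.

Bolt shear: A_b = π(1.125)²/4 = 0.99402 in². φR_n = 0.75 × 68 × 0.99402 × 6 × 2 = 608.3 kips.
Bearing (0.5 in plate, F_u = 65 ksi): end bolts L_c = 2.625 − 1.25/2 = 2, R_n = min(1.2×2×0.5×65, 2.4×1.125×0.5×65) = 78 kips/bolt; interior L_c = 3.375 − 1.25 = 2.125, R_n = 82.875 kips/bolt. φR_n = 0.75 × (2×78 + 4×82.875) = 365.6 kips.
Tension rupture (net): A_n = (9.5 − 2×1.3125)×0.5 = 3.4375 in² (U = 1.0, A_e = A_n). φR_n = 0.75 × 65 × 3.4375 = 167.6 kips.
Block shear: shear path 2×[2.625+2×3.375] = 2×9.375 in, A_gv = 9.375, A_nv = 2×(9.375 − 2.5×1.3125)×0.5 = 6.0938 in²; tension across gage: (4 − 1×1.3125)×0.5 = 1.3438 in². R_n = min(0.6×65×6.0938, 0.6×50×9.375) + 1.0×65×1.3438 = min(237.66, 281.25) + 87.347 = 325.01 kips. φR_n = 0.75 × 325.01 = 243.8 kips.
Governing: min(608.3, 365.6, 167.6, 243.8) = 167.6 kips → net-section rupture.

167.6 kips (net-section rupture governs)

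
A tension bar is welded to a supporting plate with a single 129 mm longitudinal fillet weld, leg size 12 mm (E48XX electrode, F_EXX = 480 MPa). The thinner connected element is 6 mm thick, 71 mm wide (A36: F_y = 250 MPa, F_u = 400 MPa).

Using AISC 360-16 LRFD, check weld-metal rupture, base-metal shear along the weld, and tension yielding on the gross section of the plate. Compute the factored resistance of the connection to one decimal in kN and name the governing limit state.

95.9 kN (gross-section yield governs)

Weld metal: throat = 0.707×12 = 8.484 mm, L = 129 mm. φR_n = 0.75 × 0.6 × 480 × 8.484 × 129 = 236.4 kN.
Base metal shear (6 mm plate): yield φR_n = 1.0×0.6×250×6×129 = 116.1 kN; rupture φR_n = 0.75×0.6×400×6×129 = 139.3 kN; take 116.1 kN (yield).
Tension yield (gross): A_g = 71×6 = 426 mm². φR_n = 0.90 × 250 × 426 = 95.9 kN.
Governing: min(236.4, 116.1, 95.9) = 95.9 kN → gross-section yield.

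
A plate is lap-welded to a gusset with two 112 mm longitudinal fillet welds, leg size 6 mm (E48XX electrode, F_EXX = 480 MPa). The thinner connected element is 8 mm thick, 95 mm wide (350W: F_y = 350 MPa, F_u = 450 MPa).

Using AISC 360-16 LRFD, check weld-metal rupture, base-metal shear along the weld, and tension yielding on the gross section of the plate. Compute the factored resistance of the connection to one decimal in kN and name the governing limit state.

205.2 kN (weld metal governs)

Weld metal: throat = 0.707×6 = 4.242 mm, L = 2×112 = 224 mm. φR_n = 0.75 × 0.6 × 480 × 4.242 × 224 = 205.2 kN.
Base metal shear (8 mm plate): yield φR_n = 1.0×0.6×350×8×224 = 376.3 kN; rupture φR_n = 0.75×0.6×450×8×224 = 362.9 kN; take 362.9 kN (rupture).
Tension yield (gross): A_g = 95×8 = 760 mm². φR_n = 0.90 × 350 × 760 = 239.4 kN.
Governing: min(205.2, 362.9, 239.4) = 205.2 kN → weld metal.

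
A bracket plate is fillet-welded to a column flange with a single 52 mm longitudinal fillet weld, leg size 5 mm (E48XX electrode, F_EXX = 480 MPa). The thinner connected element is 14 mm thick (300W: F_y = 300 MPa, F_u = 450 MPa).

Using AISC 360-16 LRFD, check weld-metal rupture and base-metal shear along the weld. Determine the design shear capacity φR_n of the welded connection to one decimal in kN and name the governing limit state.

39.7 kN (weld metal governs)

Weld metal: throat = 0.707×5 = 3.535 mm, L = 52 mm. φR_n = 0.75 × 0.6 × 480 × 3.535 × 52 = 39.7 kN.
Base metal shear (14 mm plate): yield φR_n = 1.0×0.6×300×14×52 = 131.0 kN; rupture φR_n = 0.75×0.6×450×14×52 = 147.4 kN; take 131.0 kN (yield).
Governing: min(39.7, 131.0) = 39.7 kN → weld metal.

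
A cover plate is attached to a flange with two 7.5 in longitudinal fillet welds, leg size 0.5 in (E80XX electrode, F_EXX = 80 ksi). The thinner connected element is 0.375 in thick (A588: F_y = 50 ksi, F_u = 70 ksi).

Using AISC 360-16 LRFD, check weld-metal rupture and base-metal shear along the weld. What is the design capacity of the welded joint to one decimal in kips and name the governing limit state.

168.8 kips (base-metal shear governs)

Weld metal: throat = 0.707×0.5 = 0.3535 in, L = 2×7.5 = 15 in. φR_n = 0.75 × 0.6 × 80 × 0.3535 × 15 = 190.9 kips.
Base metal shear (0.375 in plate): yield φR_n = 1.0×0.6×50×0.375×15 = 168.8 kips; rupture φR_n = 0.75×0.6×70×0.375×15 = 177.2 kips; take 168.8 kips (yield).
Governing: min(190.9, 168.8) = 168.8 kips → base-metal shear.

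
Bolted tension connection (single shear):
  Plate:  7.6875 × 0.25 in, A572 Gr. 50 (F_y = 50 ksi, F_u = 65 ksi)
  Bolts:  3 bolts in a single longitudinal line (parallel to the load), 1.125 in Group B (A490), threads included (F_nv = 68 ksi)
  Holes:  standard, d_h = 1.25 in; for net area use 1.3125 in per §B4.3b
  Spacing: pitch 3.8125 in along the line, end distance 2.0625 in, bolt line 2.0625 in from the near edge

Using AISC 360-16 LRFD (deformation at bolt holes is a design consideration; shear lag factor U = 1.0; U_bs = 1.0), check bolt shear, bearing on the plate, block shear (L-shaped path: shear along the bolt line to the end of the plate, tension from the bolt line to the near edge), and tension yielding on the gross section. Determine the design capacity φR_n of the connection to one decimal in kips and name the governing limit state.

Bolt shear: A_b = π(1.125)²/4 = 0.99402 in². φR_n = 0.75 × 68 × 0.99402 × 3 × 1 = 152.1 kips.
Bearing (0.25 in plate, F_u = 65 ksi): end bolts L_c = 2.0625 − 1.25/2 = 1.4375, R_n = min(1.2×1.4375×0.25×65, 2.4×1.125×0.25×65) = 28.031 kips/bolt; interior L_c = 3.8125 − 1.25 = 2.5625, R_n = 43.875 kips/bolt. φR_n = 0.75 × (1×28.031 + 2×43.875) = 86.8 kips.
Block shear: shear path 1×[2.0625+2×3.8125] = 1×9.6875 in, A_gv = 2.4219, A_nv = 1×(9.6875 − 2.5×1.3125)×0.25 = 1.6016 in²; tension to near edge: (2.0625 − 0.5×1.3125)×0.25 = 0.35156 in². R_n = min(0.6×65×1.6016, 0.6×50×2.4219) + 1.0×65×0.35156 = min(62.462, 72.657) + 22.851 = 85.313 kips. φR_n = 0.75 × 85.313 = 64.0 kips.
Tension yield (gross): A_g = 7.6875×0.25 = 1.9219 in². φR_n = 0.90 × 50 × 1.9219 = 86.5 kips.
Governing: min(152.1, 86.8, 64.0, 86.5) = 64.0 kips → block shear.

64.0 kips (block shear governs)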